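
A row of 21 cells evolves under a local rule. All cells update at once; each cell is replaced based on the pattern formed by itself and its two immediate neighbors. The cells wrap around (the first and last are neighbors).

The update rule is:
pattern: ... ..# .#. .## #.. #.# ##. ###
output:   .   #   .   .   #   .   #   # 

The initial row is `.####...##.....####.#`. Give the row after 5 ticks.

##....####.#.##...#.#

..####.#.##...#.###..
.#.###....##.#...###.
#...###..#.#..#.#.###
##.#.####...##.....##
##....####.#.##...#.#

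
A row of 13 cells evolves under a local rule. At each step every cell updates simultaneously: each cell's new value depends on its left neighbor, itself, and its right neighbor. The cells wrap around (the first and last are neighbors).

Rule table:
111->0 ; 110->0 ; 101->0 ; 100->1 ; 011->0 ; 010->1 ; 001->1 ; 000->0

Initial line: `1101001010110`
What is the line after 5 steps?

0001111010000
0010000011000
0111000100100
1000101111110
1101100000000

1101100000000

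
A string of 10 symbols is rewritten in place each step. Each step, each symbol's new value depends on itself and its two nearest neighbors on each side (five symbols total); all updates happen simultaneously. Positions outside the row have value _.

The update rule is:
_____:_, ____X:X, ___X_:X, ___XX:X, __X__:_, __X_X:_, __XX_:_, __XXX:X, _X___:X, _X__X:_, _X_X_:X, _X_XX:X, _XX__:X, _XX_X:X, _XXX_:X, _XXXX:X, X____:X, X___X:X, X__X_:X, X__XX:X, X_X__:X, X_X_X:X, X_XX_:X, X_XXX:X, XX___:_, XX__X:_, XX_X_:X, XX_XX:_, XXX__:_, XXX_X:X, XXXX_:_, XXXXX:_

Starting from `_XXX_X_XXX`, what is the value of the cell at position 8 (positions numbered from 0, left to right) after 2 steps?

_

XXXXXXXXX_
XX________
position 8 holds _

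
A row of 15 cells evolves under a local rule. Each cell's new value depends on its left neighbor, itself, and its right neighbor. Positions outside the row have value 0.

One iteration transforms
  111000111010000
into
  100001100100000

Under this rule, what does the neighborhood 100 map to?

0

At position 3 the neighborhood is 100; the next row has 0 there.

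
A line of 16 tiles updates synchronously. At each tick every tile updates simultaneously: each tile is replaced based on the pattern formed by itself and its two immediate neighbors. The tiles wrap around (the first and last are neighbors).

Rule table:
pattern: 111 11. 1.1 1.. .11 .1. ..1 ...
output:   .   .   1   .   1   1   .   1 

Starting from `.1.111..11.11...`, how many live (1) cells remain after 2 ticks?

.111....1.11..11
11...11.111...1.
count of 1: 8

8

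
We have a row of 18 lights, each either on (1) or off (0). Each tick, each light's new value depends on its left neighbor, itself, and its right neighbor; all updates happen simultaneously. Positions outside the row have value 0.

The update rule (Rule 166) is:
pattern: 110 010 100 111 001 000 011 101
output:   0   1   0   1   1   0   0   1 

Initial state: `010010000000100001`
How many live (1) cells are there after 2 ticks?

3

110110000001100011
001000000010000100
count of 1: 3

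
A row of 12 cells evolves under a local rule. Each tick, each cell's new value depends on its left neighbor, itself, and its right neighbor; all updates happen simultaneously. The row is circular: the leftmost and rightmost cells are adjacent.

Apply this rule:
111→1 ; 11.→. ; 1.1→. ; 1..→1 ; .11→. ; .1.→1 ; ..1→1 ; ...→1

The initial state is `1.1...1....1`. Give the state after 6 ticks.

11.1111111.1

..111111111.
11.1111111.1
1...11111...
1111.111.111
111...1...11
11.1111111.1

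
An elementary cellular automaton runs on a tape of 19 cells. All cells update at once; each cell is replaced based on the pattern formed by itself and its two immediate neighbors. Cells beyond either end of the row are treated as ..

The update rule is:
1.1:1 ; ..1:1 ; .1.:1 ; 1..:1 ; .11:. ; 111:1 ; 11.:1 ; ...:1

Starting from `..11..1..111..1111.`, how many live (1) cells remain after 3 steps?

15

11.111111.1111.1111
.11.111111.1111.111
1.11.111111.1111.11
count of 1: 15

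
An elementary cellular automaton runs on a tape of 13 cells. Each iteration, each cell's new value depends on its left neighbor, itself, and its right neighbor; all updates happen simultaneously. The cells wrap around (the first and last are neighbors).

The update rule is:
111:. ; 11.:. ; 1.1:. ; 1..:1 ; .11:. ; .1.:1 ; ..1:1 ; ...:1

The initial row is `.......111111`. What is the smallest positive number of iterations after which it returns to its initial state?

1111111......
.......111111

2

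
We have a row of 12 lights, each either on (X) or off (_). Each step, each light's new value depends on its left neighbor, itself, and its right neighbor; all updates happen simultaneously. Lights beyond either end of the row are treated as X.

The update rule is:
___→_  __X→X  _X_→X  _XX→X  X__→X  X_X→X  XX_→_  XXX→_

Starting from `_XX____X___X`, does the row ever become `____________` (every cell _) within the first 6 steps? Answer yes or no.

no

XX_X__XXX_XX
__XXXXX__XX_
XXX____XXX_X
___X__XX__XX
X_XXXXX_XXX_
_XX____XX__X
step 6 is _XX____XX__X, still not uniform _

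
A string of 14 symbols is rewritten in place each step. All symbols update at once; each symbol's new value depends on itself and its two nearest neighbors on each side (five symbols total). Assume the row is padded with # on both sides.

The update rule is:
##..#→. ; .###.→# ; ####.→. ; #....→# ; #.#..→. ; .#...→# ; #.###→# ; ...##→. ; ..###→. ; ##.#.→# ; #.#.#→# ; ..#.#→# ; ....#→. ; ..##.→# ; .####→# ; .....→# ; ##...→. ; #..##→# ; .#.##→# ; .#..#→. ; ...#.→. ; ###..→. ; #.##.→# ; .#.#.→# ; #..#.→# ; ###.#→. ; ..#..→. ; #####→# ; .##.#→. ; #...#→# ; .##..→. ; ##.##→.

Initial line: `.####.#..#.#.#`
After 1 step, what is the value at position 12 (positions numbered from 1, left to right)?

step 1: .##..#..######
position 12 holds #

#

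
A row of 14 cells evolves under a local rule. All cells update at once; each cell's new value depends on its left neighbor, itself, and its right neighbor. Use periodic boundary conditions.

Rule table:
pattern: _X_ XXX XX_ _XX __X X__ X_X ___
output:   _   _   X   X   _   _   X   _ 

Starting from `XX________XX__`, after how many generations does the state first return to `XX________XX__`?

XX________XX__

1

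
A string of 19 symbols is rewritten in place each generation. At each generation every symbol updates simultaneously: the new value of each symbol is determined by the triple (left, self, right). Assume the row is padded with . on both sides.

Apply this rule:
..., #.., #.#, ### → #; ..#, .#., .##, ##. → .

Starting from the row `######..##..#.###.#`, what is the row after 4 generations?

.####.#...#..#.#.#.
..##.#.##..#..#.#.#
#...#.#..#..#..#.#.
.##..#.#..#..#..#.#

.##..#.#..#..#..#.#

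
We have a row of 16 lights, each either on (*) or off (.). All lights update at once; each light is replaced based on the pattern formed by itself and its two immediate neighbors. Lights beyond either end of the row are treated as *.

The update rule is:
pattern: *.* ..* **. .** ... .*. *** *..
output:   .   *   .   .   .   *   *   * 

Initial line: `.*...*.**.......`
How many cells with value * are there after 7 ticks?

9

.**.**...*.....*
......*.***...*.
*....**..*.*.**.
.*..*..***.*....
.******.*..**..*
..****..***..**.
**.**.**.*.**...
count of *: 9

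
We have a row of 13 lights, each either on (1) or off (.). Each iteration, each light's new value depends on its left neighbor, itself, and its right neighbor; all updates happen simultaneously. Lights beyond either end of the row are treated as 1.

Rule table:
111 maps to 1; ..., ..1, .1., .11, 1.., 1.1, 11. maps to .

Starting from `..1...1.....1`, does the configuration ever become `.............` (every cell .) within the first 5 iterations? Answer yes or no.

.............
all cells are . at iteration 1

yes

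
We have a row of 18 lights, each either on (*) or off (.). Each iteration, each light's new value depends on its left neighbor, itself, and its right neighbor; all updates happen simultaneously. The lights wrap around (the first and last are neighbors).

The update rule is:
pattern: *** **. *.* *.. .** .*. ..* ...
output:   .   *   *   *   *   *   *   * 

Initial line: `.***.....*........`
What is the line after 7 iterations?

**.***************

iteration 1: **.***************
iteration 2: .***..............
iteration 3: **.***************  (repeats iteration 1; period 2)
iteration 7: **.***************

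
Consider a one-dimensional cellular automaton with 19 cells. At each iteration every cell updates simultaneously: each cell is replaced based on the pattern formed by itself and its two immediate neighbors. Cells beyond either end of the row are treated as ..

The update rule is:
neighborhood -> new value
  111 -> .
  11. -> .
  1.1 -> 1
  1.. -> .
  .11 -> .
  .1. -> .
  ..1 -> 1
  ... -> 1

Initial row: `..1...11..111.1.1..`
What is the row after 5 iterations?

iteration 1: 11..11...1...1.1..1
iteration 2: ...1...11..11.1..1.
iteration 3: 111..11...1..1..1..
iteration 4: ....1...11..1..1..1
iteration 5: 1111..11...1..1..1.

1111..11...1..1..1.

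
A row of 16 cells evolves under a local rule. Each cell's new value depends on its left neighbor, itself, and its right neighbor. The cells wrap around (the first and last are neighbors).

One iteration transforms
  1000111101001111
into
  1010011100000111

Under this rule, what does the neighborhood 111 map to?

At position 5 the neighborhood is 111; the next row has 1 there.

1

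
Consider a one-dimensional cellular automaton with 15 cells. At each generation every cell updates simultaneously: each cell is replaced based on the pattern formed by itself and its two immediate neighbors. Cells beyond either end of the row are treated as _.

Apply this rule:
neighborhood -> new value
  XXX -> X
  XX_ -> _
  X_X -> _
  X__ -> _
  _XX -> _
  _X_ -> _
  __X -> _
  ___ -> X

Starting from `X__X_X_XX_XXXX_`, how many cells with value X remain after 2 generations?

generation 1: ___________XX__
generation 2: XXXXXXXXXX____X
count of X: 11

11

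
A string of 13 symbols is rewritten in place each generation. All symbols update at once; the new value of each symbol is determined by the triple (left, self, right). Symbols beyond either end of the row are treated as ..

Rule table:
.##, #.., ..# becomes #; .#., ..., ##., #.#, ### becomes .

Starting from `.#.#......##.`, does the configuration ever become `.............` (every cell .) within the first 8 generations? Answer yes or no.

#...#....##.#
.#.#.#..##...
#.....###.#..
.#...##....#.
#.#.##.#..#.#
....#...##...
...#.#.##.#..
..#....#...#.
generation 8 is ..#....#...#., still not uniform .

no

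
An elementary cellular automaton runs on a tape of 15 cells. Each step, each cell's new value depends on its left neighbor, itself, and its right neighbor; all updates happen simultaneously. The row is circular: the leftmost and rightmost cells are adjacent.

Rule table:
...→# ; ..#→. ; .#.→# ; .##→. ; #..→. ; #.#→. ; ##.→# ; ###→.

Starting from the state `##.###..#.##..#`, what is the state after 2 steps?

.#...#..#..#...
.#.#.#..#..#.##

.#.#.#..#..#.##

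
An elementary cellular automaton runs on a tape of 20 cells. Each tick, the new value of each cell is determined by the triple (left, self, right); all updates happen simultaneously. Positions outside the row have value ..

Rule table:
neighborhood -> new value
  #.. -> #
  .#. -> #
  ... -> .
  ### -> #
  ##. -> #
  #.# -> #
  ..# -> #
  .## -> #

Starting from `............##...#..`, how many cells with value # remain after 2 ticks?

...........####.###.
..........##########
count of #: 10

10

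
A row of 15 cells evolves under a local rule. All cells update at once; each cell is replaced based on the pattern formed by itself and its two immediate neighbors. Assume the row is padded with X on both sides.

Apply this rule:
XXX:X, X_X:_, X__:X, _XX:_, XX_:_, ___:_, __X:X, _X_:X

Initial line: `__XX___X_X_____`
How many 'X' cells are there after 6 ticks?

4

tick 1: XX__X_XX_XX___X
tick 2: X_XXX______X_X_
tick 3: ___X_X____XX_X_
tick 4: X_XX_XX__X___X_
tick 5: _______XXXX_XX_
tick 6: X_____X_XX_____
count of X: 4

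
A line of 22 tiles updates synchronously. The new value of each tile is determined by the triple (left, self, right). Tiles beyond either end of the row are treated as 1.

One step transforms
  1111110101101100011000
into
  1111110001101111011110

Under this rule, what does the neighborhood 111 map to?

1

At position 0 the neighborhood is 111; the next row has 1 there.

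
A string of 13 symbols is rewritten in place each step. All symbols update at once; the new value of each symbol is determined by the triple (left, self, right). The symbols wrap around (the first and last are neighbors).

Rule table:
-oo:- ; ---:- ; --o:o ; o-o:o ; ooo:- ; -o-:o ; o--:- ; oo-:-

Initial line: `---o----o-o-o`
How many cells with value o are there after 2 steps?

--oo---oooooo
-o----o------
count of o: 2

2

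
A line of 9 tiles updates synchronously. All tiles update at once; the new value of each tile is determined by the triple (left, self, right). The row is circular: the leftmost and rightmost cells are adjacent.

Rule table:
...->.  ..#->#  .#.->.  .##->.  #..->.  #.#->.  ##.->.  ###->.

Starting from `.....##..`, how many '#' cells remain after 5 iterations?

1

....#....
...#.....
..#......
.#.......
#........
count of #: 1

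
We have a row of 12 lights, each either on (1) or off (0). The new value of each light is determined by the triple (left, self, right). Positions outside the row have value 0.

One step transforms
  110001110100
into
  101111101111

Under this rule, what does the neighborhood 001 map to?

At position 4 the neighborhood is 001; the next row has 1 there.

1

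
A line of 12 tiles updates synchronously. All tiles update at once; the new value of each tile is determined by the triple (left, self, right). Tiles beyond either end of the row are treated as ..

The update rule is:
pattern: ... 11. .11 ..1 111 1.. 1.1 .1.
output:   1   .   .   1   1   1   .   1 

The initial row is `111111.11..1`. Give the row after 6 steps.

1.11....11..

step 1: .1111....111
step 2: 1.11.1111.1.
step 3: 1.....11..11
step 4: 111111..11..
step 5: .1111.11..11
step 6: 1.11....11..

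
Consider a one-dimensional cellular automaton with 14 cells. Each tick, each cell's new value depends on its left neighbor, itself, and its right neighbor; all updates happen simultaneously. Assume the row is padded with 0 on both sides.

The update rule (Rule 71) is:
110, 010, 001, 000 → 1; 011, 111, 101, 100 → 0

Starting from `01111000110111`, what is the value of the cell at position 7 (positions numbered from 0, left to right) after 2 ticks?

10001011010001
10111001010111
position 7 holds 1

1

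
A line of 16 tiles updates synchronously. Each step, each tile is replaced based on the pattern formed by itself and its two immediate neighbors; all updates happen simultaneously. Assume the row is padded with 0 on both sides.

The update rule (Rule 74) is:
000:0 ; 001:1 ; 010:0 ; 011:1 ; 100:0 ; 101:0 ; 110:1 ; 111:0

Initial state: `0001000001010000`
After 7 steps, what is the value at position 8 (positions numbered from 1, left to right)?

step 1: 0010000010000000
step 2: 0100000100000000
step 3: 1000001000000000
step 4: 0000010000000000
step 5: 0000100000000000
step 6: 0001000000000000
step 7: 0010000000000000
position 8 holds 0

0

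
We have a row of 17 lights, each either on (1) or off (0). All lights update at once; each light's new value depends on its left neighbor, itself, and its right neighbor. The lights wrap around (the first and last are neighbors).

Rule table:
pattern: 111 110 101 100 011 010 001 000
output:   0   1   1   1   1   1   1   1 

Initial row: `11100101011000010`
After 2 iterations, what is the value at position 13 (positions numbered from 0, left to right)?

iteration 1: 10111111111111111
iteration 2: 11100000000000000
position 13 holds 0

0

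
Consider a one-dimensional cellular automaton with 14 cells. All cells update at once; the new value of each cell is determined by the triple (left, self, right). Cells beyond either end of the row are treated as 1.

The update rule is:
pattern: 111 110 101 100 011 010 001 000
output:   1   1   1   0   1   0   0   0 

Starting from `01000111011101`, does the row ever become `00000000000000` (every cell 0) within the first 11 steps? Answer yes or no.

no

10000111111111
10000111111111  (fixed point — unchanged through step 11)
step 11 is 10000111111111, still not uniform 0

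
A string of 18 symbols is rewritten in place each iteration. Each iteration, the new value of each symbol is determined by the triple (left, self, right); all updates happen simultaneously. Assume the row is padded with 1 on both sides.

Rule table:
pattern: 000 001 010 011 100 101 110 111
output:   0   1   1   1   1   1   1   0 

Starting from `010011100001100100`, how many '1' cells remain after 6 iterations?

111110110011111111
000011111110000000
100110000011000001
111111000111100011
000001101100110110
100011111111111111
count of 1: 15

15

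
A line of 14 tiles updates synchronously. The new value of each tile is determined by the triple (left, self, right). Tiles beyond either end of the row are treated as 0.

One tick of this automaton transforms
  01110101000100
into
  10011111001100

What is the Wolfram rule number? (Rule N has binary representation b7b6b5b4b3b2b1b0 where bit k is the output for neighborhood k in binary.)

102

position 2: 111 → 0  (bit 7 = 0)
position 3: 110 → 1  (bit 6 = 1)
position 4: 101 → 1  (bit 5 = 1)
position 8: 100 → 0  (bit 4 = 0)
position 1: 011 → 0  (bit 3 = 0)
position 5: 010 → 1  (bit 2 = 1)
position 0: 001 → 1  (bit 1 = 1)
position 9: 000 → 0  (bit 0 = 0)
bits b7..b0 = 01100110 = 102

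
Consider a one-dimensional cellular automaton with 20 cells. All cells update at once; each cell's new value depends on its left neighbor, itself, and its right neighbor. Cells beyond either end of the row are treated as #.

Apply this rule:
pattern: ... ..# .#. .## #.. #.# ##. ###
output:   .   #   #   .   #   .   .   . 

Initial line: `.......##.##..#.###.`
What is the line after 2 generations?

#.....#.....###.....
.#...###...#...#...#

.#...###...#...#...#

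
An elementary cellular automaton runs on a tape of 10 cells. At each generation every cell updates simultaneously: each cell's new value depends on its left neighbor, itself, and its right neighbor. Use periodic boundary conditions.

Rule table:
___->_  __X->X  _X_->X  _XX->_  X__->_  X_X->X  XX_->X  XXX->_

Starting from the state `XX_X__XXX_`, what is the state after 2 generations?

_XXX_X__XX
X__XXX_X_X

X__XXX_X_X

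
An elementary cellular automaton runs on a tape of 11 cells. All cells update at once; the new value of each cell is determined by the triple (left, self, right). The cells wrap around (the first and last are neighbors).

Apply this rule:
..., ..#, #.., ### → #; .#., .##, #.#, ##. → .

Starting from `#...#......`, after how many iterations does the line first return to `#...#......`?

4

.###.######
..#...####.
##.###.##.#
#...#......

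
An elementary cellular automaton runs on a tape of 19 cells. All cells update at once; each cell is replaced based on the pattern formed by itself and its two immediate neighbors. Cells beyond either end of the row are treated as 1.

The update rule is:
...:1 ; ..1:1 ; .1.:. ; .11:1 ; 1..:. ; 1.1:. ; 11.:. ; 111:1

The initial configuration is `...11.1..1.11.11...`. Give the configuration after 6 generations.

.111..1..1..1111111

generation 1: .111....1..1..1..11
generation 2: .11..111..1..1..111
generation 3: .1..111..1..1..1111
generation 4: ...111..1..1..11111
generation 5: .1111..1..1..111111
generation 6: .111..1..1..1111111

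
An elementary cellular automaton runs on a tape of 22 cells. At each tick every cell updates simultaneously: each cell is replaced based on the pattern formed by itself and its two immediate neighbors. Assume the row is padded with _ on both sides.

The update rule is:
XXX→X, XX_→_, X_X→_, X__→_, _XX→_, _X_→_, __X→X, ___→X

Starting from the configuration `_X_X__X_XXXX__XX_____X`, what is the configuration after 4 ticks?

_____X__XX___X__XXXXX_

X____X___XX__X___XXXX_
__XXX__XX___X__XX_XX__
XX_X__X___XX__X______X
_____X__XX___X__XXXXX_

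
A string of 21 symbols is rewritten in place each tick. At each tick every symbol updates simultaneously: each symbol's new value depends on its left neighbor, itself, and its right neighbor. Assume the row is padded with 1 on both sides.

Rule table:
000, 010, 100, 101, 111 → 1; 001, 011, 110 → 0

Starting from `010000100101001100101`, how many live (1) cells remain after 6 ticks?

111110110111100010110
111101001011011011001
111011101100100100100
110101010010110110110
101111111011001001001
010111110100101101100
count of 1: 12

12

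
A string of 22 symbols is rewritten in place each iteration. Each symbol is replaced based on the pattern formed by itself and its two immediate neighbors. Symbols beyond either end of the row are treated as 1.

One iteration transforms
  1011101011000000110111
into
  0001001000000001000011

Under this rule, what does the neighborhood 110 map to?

At position 0 the neighborhood is 110; the next row has 0 there.

0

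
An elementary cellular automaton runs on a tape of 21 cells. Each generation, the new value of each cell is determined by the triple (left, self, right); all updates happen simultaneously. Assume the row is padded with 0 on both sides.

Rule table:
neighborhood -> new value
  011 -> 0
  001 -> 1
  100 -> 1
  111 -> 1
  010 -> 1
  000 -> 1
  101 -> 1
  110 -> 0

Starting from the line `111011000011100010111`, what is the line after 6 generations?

001111011111111111101

010100111101011111010
111111011011101110111
011110100101010101010
101101111111111111111
110010111111111111110
001111011111111111101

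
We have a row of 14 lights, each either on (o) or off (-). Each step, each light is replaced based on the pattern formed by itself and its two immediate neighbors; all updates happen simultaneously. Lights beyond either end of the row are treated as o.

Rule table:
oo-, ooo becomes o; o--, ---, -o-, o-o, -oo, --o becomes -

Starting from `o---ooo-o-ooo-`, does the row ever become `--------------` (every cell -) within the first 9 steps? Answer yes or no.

no

step 1: o----oo----oo-
step 2: o-----o-----o-
step 3: o-------------
step 4: o-------------  (fixed point — unchanged through step 9)
step 9 is o-------------, still not uniform -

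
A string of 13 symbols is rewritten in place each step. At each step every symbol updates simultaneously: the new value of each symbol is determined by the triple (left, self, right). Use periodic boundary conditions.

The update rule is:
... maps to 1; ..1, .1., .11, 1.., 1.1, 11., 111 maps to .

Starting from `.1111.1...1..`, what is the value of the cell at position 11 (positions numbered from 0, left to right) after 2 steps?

.

........1...1
.111111...1..
position 11 holds .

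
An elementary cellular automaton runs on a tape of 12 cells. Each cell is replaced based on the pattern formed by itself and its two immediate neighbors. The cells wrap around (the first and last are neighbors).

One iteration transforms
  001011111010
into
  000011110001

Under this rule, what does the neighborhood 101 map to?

0

At position 3 the neighborhood is 101; the next row has 0 there.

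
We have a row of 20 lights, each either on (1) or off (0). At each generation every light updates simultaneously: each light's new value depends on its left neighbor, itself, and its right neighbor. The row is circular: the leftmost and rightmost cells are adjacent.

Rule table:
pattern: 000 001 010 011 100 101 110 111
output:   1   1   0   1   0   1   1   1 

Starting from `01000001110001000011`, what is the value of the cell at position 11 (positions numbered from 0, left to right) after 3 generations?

1

generation 1: 10011111110110011111
generation 2: 10111111111110111111
generation 3: 11111111111111111111
position 11 holds 1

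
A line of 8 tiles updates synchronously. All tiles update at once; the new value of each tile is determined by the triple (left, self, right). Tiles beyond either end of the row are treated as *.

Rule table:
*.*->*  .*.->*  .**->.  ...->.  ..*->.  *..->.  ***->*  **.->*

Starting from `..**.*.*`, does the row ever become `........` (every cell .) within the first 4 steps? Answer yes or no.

no

...****.
....****
.....***
......**
step 4 is ......**, still not uniform .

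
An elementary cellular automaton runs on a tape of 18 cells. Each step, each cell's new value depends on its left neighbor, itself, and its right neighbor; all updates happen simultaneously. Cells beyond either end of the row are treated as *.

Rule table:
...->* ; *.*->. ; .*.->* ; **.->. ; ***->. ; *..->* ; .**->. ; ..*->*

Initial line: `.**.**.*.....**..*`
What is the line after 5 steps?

.......******..***

.......******..**.
*******......**...
.......******..***
*******......**...  (repeats step 2; period 2)
step 5: .......******..***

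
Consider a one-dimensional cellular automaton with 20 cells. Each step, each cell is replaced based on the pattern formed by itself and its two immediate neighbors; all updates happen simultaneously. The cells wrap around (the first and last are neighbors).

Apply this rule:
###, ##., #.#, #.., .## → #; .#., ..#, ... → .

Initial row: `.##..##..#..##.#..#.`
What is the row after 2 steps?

.###.###..#.###.#..#
#########..#####.#..

#########..#####.#..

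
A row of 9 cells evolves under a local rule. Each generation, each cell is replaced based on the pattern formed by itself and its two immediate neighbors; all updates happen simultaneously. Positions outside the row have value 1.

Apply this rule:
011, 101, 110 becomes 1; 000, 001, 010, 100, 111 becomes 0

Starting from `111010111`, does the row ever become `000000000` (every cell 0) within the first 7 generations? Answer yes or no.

yes

001101100
001111100
001000100
000000000
all cells are 0 at generation 4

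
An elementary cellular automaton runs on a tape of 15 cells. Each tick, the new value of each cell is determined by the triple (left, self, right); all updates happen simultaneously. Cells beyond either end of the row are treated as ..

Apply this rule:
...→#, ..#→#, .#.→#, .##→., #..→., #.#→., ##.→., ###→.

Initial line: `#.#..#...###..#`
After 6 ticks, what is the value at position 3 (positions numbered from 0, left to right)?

#.#.##.##....##
#.#.......###..
#.#.######....#
#.#........####
#.#.#######....
#.#.........###
position 3 holds .

.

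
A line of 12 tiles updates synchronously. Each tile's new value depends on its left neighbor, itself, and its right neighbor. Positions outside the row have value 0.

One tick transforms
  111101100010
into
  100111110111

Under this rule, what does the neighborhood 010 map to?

1

At position 10 the neighborhood is 010; the next row has 1 there.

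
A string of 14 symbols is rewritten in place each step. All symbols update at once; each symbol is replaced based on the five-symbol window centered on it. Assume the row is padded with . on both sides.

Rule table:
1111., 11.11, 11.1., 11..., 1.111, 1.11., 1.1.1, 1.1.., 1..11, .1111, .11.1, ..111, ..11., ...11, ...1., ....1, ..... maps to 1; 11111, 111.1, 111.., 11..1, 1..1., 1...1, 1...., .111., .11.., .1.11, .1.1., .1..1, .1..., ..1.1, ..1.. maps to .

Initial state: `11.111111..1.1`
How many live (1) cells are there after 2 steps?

step 1: 11111..1.....1
step 2: 11.1......111.
count of 1: 6

6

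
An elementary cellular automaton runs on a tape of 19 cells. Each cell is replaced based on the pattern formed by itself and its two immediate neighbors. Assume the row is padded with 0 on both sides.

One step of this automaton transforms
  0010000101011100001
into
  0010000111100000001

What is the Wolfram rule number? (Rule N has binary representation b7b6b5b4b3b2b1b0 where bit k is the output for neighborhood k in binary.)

36

position 12: 111 → 0  (bit 7 = 0)
position 13: 110 → 0  (bit 6 = 0)
position 8: 101 → 1  (bit 5 = 1)
position 3: 100 → 0  (bit 4 = 0)
position 11: 011 → 0  (bit 3 = 0)
position 2: 010 → 1  (bit 2 = 1)
position 1: 001 → 0  (bit 1 = 0)
position 0: 000 → 0  (bit 0 = 0)
bits b7..b0 = 00100100 = 36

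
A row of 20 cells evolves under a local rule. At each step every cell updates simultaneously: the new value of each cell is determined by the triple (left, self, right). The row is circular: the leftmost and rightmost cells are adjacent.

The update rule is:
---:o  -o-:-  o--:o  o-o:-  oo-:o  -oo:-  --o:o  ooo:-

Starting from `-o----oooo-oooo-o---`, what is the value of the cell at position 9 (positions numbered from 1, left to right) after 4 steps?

-

o-oooo---o----o--ooo
o----oooo-oooo-oo---
-oooo---o----o--oooo
----oooo-oooo-oo---o
position 9 holds -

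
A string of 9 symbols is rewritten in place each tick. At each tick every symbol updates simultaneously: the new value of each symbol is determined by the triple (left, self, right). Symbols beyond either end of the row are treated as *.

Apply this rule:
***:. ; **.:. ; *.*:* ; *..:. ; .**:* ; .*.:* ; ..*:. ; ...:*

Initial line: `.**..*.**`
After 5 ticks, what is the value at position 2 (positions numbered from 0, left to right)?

**...***.
...*.*..*
.*.***..*
****....*
.....**.*
position 2 holds .

.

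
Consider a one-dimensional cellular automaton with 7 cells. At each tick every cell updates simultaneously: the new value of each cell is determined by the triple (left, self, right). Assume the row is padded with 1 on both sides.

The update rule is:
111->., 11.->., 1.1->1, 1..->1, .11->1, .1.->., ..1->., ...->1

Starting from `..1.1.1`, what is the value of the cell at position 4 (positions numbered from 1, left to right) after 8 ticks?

1..1.11
.1..11.
1.1.1.1
.1.1.11
1.1.11.
.1.11.1
1.11.11
.11.11.
position 4 holds .

.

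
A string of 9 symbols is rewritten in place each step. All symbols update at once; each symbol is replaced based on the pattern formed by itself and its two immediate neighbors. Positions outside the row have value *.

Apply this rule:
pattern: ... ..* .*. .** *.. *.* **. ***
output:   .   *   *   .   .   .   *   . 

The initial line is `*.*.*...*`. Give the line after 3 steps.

*.*.*..*.

*.*.*..*.
*.*.*.**.
*.*.*..*.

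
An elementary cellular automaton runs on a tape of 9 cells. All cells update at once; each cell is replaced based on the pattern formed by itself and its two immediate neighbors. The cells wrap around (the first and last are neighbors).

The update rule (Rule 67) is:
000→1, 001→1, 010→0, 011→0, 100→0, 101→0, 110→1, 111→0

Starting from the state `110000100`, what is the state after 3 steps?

111110000

010111001
000001010
111110000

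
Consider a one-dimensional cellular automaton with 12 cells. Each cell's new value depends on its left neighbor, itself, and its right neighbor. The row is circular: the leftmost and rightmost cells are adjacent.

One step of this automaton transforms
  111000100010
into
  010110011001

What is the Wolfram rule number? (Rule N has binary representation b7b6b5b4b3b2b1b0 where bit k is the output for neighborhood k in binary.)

177

position 1: 111 → 1  (bit 7 = 1)
position 2: 110 → 0  (bit 6 = 0)
position 11: 101 → 1  (bit 5 = 1)
position 3: 100 → 1  (bit 4 = 1)
position 0: 011 → 0  (bit 3 = 0)
position 6: 010 → 0  (bit 2 = 0)
position 5: 001 → 0  (bit 1 = 0)
position 4: 000 → 1  (bit 0 = 1)
bits b7..b0 = 10110001 = 177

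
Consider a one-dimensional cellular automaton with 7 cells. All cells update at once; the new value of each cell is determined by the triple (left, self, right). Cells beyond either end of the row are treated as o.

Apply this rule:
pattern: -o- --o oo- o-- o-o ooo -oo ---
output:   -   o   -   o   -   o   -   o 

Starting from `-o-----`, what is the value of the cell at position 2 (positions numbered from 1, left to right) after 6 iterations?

o

--ooooo
oo-oooo
o---ooo
-ooo-oo
--o---o
oo-ooo-
position 2 holds o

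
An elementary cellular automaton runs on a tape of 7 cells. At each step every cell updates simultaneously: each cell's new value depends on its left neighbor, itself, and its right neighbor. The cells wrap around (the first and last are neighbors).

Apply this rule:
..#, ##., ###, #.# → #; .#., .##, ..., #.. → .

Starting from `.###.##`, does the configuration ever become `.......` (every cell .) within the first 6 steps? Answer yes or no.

no

#.###.#
##.###.
.##.###
#.##.##
##.##.#
###.##.
step 6 is ###.##., still not uniform .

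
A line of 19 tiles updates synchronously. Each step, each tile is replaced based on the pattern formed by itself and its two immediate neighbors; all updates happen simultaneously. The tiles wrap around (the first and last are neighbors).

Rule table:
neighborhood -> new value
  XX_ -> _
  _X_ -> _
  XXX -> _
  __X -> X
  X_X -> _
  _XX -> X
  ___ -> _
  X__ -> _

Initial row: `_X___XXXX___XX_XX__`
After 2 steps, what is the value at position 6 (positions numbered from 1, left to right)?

step 1: X___XX_____XX__X___
step 2: ___XX_____XX__X___X
position 6 holds _

_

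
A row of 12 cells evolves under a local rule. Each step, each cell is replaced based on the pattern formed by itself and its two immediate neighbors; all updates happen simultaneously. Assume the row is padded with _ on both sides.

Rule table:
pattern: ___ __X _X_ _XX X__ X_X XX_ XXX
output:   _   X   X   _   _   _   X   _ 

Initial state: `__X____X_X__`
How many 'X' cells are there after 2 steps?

5

step 1: _XX___XX_X__
step 2: X_X__X_X_X__
count of X: 5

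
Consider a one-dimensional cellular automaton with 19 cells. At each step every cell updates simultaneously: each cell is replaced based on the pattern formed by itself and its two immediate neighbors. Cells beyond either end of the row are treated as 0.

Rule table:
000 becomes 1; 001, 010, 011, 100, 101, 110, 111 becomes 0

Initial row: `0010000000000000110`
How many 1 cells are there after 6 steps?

4

1000111111111110000
0010000000000000111
1000111111111110000  (repeats step 1; period 2)
step 6: 0010000000000000111
count of 1: 4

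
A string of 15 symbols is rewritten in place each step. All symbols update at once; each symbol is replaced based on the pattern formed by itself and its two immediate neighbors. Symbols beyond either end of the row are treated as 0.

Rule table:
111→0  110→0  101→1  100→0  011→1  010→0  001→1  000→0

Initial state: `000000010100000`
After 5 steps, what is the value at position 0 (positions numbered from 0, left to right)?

0

step 1: 000000101000000
step 2: 000001010000000
step 3: 000010100000000
step 4: 000101000000000
step 5: 001010000000000
position 0 holds 0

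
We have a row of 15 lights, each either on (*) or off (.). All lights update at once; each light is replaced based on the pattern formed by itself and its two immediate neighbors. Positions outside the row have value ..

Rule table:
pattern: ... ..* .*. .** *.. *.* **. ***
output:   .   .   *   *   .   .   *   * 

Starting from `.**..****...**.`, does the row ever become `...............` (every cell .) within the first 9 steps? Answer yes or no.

.**..****...**.  (fixed point — unchanged through step 9)
step 9 is .**..****...**., still not uniform .

no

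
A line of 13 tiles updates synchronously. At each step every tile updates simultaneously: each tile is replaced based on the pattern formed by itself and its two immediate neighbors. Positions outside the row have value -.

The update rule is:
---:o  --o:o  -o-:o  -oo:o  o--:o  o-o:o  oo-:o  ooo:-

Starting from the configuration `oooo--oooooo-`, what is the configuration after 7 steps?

step 1: o--oooo----oo
step 2: oooo--ooooooo
step 3: o--oooo-----o
step 4: oooo--ooooooo  (repeats step 2; period 2)
step 7: o--oooo-----o

o--oooo-----o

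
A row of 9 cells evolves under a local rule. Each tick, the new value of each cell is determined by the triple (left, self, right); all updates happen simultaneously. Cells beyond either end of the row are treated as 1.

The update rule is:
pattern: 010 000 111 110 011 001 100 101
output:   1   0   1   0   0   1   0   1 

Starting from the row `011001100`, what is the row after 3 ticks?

001000111

tick 1: 100010001
tick 2: 000110010
tick 3: 001000111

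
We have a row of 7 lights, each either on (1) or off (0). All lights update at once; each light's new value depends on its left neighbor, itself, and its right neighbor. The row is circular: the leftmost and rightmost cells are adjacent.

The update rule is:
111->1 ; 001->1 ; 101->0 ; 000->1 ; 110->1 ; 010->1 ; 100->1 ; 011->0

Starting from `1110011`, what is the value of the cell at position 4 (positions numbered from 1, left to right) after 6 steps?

1111101
1111100
0111111
0011111
1101111
1100111
position 4 holds 0

0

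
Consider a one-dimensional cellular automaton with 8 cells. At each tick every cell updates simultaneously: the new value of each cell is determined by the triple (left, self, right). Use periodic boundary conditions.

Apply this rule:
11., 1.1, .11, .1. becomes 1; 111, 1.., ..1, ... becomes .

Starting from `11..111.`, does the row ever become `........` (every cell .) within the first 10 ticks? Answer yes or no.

no

11..1.11
.1..111.
.1..1.1.
.1..111.  (repeats tick 2; period 2)
tick 10: .1..111.
tick 10 is .1..111., still not uniform .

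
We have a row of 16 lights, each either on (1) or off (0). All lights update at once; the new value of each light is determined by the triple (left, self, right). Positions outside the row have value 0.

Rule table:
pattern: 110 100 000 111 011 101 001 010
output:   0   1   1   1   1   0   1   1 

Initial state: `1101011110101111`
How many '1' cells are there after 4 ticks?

1001011100101110
1111011011101101
1110010011001001
1101111110111111
count of 1: 14

14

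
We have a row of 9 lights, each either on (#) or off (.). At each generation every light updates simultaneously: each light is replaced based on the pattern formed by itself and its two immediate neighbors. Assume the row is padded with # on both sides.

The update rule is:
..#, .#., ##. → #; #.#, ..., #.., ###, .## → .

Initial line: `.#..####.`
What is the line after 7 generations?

.#.#...#.
.#.#..##.
.#.#.#.#.
.#.#.#.#.  (fixed point — unchanged through generation 7)

.#.#.#.#.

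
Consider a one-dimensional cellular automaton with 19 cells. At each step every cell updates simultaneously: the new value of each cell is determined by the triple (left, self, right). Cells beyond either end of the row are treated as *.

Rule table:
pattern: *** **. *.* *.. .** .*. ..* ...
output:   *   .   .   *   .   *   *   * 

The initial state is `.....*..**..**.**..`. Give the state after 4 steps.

*****.****....*.***

********..**.....**
*******.**..*****.*
******....**.***...
*****.****....*.***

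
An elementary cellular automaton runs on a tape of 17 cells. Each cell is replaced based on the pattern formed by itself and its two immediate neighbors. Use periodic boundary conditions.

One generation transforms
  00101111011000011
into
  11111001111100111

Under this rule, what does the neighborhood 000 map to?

At position 12 the neighborhood is 000; the next row has 0 there.

0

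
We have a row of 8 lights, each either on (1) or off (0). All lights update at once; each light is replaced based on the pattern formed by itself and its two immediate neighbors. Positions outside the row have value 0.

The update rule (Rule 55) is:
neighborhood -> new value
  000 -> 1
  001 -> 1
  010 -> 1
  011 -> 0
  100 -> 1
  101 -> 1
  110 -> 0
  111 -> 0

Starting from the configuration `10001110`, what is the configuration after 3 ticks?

11110001
00001111
11110000

11110000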